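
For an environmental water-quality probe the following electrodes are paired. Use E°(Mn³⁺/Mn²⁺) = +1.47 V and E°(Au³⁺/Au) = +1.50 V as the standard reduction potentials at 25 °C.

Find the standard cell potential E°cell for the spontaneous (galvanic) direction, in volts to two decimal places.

The Au³⁺/Au couple has the higher reduction potential, so it is the cathode; Mn³⁺/Mn²⁺ is oxidised at the anode.
E°cell = E°(cathode) − E°(anode) = (+1.50) − (+1.47) = +0.03 V.
Since E°cell > 0, the reaction is spontaneous under standard conditions.

+0.03 V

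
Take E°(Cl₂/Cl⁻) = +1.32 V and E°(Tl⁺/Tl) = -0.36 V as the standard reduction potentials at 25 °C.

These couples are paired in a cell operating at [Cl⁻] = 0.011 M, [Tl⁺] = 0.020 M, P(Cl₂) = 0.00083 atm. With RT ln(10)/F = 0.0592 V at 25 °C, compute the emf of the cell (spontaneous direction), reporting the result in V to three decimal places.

+1.805 V

Cl₂/Cl⁻ is the cathode (higher E°), Tl⁺/Tl the anode: E°cell = +1.32 − (-0.36) = +1.68 V, n = 2.
Overall: Cl₂(g) + 2 Tl(s) → 2 Cl⁻(aq) + 2 Tl⁺(aq)
Q = [Cl⁻]^2·[Tl⁺]^2 / (P(Cl₂)); log Q = -4.234.
E = E° − (0.0592/n) log Q = +1.68 − (0.0592/2)(-4.234) = +1.805 V.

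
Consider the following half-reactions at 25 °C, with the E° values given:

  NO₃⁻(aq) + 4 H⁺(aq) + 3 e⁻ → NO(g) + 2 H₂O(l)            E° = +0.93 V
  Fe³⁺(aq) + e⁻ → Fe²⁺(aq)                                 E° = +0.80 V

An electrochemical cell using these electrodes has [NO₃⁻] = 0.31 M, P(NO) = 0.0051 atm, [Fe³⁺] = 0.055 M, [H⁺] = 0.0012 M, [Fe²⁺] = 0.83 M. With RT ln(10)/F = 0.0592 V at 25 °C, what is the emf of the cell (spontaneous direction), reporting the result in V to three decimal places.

+0.004 V

NO₃⁻/NO is the cathode (higher E°), Fe³⁺/Fe²⁺ the anode: E°cell = +0.93 − (+0.80) = +0.13 V, n = 3.
Overall: NO₃⁻(aq) + 4 H⁺(aq) + 3 Fe²⁺(aq) → NO(g) + 2 H₂O(l) + 3 Fe³⁺(aq)
Q = P(NO)·[Fe³⁺]^3 / ([NO₃⁻]·[H⁺]^4·[Fe²⁺]^3); log Q = 6.363.
E = E° − (0.0592/n) log Q = +0.13 − (0.0592/3)(6.363) = +0.004 V.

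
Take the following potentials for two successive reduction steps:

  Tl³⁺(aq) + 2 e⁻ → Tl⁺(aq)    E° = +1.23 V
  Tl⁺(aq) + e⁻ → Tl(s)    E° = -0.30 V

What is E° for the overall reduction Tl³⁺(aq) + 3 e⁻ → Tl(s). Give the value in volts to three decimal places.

+0.720 V

Since ΔG° = −nFE° is additive over sequential reductions, n₃E°₃ = n₁E°₁ + n₂E°₂.
E°₃ = (2×+1.23 + 1×-0.30) / 3 = (+2.160) / 3 = +0.720 V.
E° values themselves are not directly additive — weighting by electron count is essential.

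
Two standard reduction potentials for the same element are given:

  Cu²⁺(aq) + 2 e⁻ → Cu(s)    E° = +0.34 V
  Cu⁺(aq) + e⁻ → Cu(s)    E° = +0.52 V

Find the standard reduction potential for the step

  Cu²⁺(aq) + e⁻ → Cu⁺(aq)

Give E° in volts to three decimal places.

+0.160 V

Sequential free energies add, so n₃E°₃ = n₁E°₁ + n₂E°₂.
With n₃ = 2, and the known step contributing 1×(+0.52) V, the unknown satisfies 1·E° = 2×(+0.34) − 1×(+0.52) = +0.160.
E° = +0.160 / 1 = +0.160 V.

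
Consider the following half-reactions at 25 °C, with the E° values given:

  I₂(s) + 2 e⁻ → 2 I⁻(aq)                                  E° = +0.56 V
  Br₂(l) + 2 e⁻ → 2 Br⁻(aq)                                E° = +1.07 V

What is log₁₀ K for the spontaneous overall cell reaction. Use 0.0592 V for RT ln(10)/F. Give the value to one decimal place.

17.2

Cathode: Br₂/Br⁻; anode: I₂/I⁻. E°cell = +0.51 V, n = 2.
log K = nE°cell / 0.0592 = (2)(+0.51) / 0.0592 = 17.2.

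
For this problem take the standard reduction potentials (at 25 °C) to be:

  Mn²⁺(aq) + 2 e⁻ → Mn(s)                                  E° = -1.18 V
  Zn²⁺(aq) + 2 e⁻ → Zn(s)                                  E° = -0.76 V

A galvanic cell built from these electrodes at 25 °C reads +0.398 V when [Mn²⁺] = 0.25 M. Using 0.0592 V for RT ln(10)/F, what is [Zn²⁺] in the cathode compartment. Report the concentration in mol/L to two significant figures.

Zn²⁺/Zn is the cathode, Mn²⁺/Mn the anode: E°cell = +0.42 V, n = 2.
Overall reaction: Zn²⁺(aq) + Mn(s) → Zn(s) + Mn²⁺(aq); Q = [Mn²⁺]^1/[Zn²⁺]^1.
From E = E° − (0.0592/n) log Q: log Q = (E° − E)·n/0.0592 = (+0.42 − (+0.398))·2/0.0592 = 0.7432.
So 1·log[Zn²⁺] = 1·log(0.25) − log Q = -0.6021 − (0.7432) = -1.3453; [Zn²⁺] = 10^(-1.3453) ≈ 0.045 M.

0.045 M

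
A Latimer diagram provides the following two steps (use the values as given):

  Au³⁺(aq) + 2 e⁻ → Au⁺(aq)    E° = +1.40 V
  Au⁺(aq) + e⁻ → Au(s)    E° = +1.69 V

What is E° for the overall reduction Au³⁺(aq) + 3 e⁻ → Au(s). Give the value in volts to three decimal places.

+1.497 V

Adding the free-energy changes (−nFE°) of the two steps gives −n₃FE°₃ = −n₁FE°₁ − n₂FE°₂.
E°₃ = (2×+1.40 + 1×+1.69) / 3 = (+4.490) / 3 = +1.497 V.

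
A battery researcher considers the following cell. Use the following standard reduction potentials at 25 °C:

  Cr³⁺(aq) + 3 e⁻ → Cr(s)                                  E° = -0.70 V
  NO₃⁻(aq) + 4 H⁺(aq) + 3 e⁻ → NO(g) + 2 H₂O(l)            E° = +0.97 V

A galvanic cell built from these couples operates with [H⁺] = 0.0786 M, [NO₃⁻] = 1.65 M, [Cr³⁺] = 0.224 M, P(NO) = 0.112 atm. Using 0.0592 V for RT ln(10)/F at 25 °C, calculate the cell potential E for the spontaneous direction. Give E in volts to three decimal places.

NO₃⁻/NO is the cathode (higher E°), Cr³⁺/Cr the anode: E°cell = +0.97 − (-0.70) = +1.67 V, n = 3.
Overall: NO₃⁻(aq) + 4 H⁺(aq) + Cr(s) → NO(g) + 2 H₂O(l) + Cr³⁺(aq)
Q = P(NO)·[Cr³⁺] / ([NO₃⁻]·[H⁺]^4); log Q = 2.600.
E = E° − (0.0592/n) log Q = +1.67 − (0.0592/3)(2.600) = +1.619 V.

+1.619 V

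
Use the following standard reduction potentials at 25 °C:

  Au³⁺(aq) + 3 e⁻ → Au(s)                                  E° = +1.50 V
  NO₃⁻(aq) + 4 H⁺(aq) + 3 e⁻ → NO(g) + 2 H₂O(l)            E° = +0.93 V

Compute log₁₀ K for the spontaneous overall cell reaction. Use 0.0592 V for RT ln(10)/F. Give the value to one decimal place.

Cathode: Au³⁺/Au; anode: NO₃⁻/NO. E°cell = +0.57 V, n = 3.
log K = nE°cell / 0.0592 = (3)(+0.57) / 0.0592 = 28.9.

28.9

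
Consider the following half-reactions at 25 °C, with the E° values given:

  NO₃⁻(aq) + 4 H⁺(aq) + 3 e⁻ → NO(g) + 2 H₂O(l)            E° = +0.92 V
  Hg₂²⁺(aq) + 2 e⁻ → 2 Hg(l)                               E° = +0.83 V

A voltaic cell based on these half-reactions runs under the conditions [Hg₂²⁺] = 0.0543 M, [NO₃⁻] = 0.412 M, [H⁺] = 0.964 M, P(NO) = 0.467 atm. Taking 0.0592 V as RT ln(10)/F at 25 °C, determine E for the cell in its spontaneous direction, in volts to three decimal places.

+0.125 V

NO₃⁻/NO is the cathode (higher E°), Hg₂²⁺/Hg the anode: E°cell = +0.92 − (+0.83) = +0.09 V, n = 6.
Overall: 2 NO₃⁻(aq) + 8 H⁺(aq) + 6 Hg(l) → 2 NO(g) + 4 H₂O(l) + 3 Hg₂²⁺(aq)
Q = P(NO)^2·[Hg₂²⁺]^3 / ([NO₃⁻]^2·[H⁺]^8); log Q = -3.559.
E = E° − (0.0592/n) log Q = +0.09 − (0.0592/6)(-3.559) = +0.125 V.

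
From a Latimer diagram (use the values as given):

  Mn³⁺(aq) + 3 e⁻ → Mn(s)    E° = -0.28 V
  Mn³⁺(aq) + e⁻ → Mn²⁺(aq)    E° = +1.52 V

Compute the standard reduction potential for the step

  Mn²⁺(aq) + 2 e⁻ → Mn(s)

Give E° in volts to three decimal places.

-1.180 V

Sequential free energies add, so n₃E°₃ = n₁E°₁ + n₂E°₂.
With n₃ = 3, and the known step contributing 1×(+1.52) V, the unknown satisfies 2·E° = 3×(-0.28) − 1×(+1.52) = -2.360.
E° = -2.360 / 2 = -1.180 V.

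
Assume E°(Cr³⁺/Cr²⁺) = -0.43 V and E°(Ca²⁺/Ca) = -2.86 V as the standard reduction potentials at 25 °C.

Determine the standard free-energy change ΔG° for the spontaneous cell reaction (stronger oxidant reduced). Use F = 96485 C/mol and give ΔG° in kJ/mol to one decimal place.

-468.9 kJ/mol

Cr³⁺/Cr²⁺ (E° = -0.43 V) is the cathode; Ca²⁺/Ca (E° = -2.86 V) is the anode, so E°cell = +2.43 V.
Balancing electrons gives n = 2 (lcm of 1 and 2).
ΔG° = −nFE° = −(2)(96485)(+2.43) = -468,917 J = -468.9 kJ/mol.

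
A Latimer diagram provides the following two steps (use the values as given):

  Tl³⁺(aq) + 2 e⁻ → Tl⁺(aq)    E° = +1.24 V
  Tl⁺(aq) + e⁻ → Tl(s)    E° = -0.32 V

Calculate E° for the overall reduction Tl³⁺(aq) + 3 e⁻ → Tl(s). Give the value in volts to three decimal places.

+0.720 V

Adding the free-energy changes (−nFE°) of the two steps gives −n₃FE°₃ = −n₁FE°₁ − n₂FE°₂.
E°₃ = (2×+1.24 + 1×-0.32) / 3 = (+2.160) / 3 = +0.720 V.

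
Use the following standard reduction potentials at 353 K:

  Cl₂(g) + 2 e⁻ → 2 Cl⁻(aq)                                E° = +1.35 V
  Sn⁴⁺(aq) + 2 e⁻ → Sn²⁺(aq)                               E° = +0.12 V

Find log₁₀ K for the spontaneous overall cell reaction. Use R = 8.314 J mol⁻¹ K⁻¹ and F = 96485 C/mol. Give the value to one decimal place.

Cathode: Cl₂/Cl⁻; anode: Sn⁴⁺/Sn²⁺. E°cell = (+1.35) − (+0.12) = +1.23 V, with n = 2.
ΔG° = −nFE° = −RT ln K, so ln K = nFE°/(RT) = (2)(96485)(+1.23) / ((8.314)(353)) = 80.874.
log₁₀ K = 80.874 / ln 10 = 35.1.

35.1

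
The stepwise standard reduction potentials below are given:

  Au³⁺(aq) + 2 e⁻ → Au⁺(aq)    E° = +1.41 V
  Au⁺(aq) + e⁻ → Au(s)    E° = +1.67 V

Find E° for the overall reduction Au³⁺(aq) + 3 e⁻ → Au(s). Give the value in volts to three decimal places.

+1.497 V

Since ΔG° = −nFE° is additive over sequential reductions, n₃E°₃ = n₁E°₁ + n₂E°₂.
E°₃ = (2×+1.41 + 1×+1.67) / 3 = (+4.490) / 3 = +1.497 V.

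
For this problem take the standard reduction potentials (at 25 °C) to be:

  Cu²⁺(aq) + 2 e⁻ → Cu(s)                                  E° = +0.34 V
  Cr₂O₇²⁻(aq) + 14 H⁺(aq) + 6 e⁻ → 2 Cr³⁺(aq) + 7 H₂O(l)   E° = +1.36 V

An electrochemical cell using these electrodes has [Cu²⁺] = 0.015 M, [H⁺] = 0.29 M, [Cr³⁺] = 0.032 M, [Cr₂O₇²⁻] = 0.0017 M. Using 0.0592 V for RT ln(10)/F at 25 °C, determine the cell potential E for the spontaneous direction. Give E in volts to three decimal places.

Cr₂O₇²⁻/Cr³⁺ is the cathode (higher E°), Cu²⁺/Cu the anode: E°cell = +1.36 − (+0.34) = +1.02 V, n = 6.
Overall: Cr₂O₇²⁻(aq) + 14 H⁺(aq) + 3 Cu(s) → 2 Cr³⁺(aq) + 7 H₂O(l) + 3 Cu²⁺(aq)
Q = [Cr³⁺]^2·[Cu²⁺]^3 / ([Cr₂O₇²⁻]·[H⁺]^14); log Q = 1.835.
E = E° − (0.0592/n) log Q = +1.02 − (0.0592/6)(1.835) = +1.002 V.

+1.002 V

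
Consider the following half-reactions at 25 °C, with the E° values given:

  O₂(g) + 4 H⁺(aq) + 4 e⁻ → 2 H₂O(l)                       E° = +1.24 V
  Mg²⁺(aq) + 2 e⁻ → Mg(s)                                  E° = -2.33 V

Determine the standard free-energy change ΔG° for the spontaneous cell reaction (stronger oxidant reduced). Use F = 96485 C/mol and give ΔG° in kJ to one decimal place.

-1377.8 kJ

O₂/H₂O (E° = +1.24 V) is the cathode; Mg²⁺/Mg (E° = -2.33 V) is the anode, so E°cell = +3.57 V.
Balancing electrons gives n = 4 (lcm of 4 and 2).
ΔG° = −nFE° = −(4)(96485)(+3.57) = -1,377,806 J = -1377.8 kJ.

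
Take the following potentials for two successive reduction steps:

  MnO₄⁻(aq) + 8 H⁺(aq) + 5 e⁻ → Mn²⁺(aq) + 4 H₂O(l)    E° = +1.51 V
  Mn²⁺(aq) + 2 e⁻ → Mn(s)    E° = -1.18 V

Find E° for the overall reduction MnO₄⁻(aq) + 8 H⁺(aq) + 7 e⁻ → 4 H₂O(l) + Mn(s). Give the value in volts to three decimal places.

+0.741 V

Since ΔG° = −nFE° is additive over sequential reductions, n₃E°₃ = n₁E°₁ + n₂E°₂.
E°₃ = (5×+1.51 + 2×-1.18) / 7 = (+5.190) / 7 = +0.741 V.
E° values themselves are not directly additive — weighting by electron count is essential.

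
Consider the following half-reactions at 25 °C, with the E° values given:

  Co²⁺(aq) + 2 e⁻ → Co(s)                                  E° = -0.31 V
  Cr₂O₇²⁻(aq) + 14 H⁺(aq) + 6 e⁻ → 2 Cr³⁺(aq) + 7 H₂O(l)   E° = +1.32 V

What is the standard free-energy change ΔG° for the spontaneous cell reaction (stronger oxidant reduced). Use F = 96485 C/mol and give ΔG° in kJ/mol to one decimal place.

Cr₂O₇²⁻/Cr³⁺ (E° = +1.32 V) is the cathode; Co²⁺/Co (E° = -0.31 V) is the anode, so E°cell = +1.63 V.
Balancing electrons gives n = 6 (lcm of 6 and 2).
ΔG° = −nFE° = −(6)(96485)(+1.63) = -943,623 J = -943.6 kJ/mol.

-943.6 kJ/mol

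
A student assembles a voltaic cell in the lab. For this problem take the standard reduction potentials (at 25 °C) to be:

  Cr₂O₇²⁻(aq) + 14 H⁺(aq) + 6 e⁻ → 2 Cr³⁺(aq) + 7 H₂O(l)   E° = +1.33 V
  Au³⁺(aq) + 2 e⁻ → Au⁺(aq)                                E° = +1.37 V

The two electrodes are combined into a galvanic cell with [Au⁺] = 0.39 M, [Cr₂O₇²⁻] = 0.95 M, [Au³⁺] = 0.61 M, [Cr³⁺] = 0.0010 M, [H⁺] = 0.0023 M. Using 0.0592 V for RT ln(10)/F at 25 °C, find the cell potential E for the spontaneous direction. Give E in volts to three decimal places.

+0.351 V

Au³⁺/Au⁺ is the cathode (higher E°), Cr₂O₇²⁻/Cr³⁺ the anode: E°cell = +1.37 − (+1.33) = +0.04 V, n = 6.
Overall: 3 Au³⁺(aq) + 2 Cr³⁺(aq) + 7 H₂O(l) → 3 Au⁺(aq) + Cr₂O₇²⁻(aq) + 14 H⁺(aq)
Q = [Au⁺]^3·[Cr₂O₇²⁻]·[H⁺]^14 / ([Au³⁺]^3·[Cr³⁺]^2); log Q = -31.541.
E = E° − (0.0592/n) log Q = +0.04 − (0.0592/6)(-31.541) = +0.351 V.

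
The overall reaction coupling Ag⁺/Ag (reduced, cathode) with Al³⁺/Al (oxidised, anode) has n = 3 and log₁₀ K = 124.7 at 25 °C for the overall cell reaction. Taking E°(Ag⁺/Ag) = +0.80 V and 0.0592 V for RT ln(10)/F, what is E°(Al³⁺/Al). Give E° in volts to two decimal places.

E°cell = (0.0592/n)·log K = (0.0592/3)(124.7) = +2.461 V.
Since Ag⁺/Ag is the cathode and Al³⁺/Al the anode, E°cell = E°(Ag⁺/Ag) − E°(Al³⁺/Al).
So E°(Al³⁺/Al) = E°(Ag⁺/Ag) − E°cell = (+0.80) − (+2.461) = -1.66 V.

-1.66 V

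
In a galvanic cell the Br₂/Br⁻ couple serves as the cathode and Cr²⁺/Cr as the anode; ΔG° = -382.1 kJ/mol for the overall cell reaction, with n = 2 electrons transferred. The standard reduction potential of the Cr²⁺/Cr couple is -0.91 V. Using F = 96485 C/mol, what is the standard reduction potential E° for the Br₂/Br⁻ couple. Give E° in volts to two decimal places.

+1.07 V

E°cell = −ΔG°/(nF) = −(-382.1×10³)/((2)(96485)) = +1.980 V.
Since Br₂/Br⁻ is the cathode and Cr²⁺/Cr the anode, E°cell = E°(Br₂/Br⁻) − E°(Cr²⁺/Cr).
So E°(Br₂/Br⁻) = E°cell + E°(Cr²⁺/Cr) = +1.980 + (-0.91) = +1.07 V.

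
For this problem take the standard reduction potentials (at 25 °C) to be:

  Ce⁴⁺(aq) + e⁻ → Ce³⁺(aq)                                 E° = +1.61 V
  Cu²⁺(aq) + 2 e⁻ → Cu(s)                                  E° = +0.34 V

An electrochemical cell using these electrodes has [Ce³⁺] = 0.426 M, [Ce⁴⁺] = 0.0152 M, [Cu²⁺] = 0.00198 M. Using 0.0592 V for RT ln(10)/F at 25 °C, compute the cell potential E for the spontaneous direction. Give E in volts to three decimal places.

Ce⁴⁺/Ce³⁺ is the cathode (higher E°), Cu²⁺/Cu the anode: E°cell = +1.61 − (+0.34) = +1.27 V, n = 2.
Overall: 2 Ce⁴⁺(aq) + Cu(s) → 2 Ce³⁺(aq) + Cu²⁺(aq)
Q = [Ce³⁺]^2·[Cu²⁺] / ([Ce⁴⁺]^2); log Q = 0.192.
E = E° − (0.0592/n) log Q = +1.27 − (0.0592/2)(0.192) = +1.264 V.

+1.264 V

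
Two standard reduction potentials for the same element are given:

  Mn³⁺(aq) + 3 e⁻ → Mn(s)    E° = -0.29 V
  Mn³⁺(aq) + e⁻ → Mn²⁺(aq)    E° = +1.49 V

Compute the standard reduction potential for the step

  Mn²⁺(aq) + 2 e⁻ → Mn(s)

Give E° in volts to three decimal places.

Sequential free energies add, so n₃E°₃ = n₁E°₁ + n₂E°₂.
With n₃ = 3, and the known step contributing 1×(+1.49) V, the unknown satisfies 2·E° = 3×(-0.29) − 1×(+1.49) = -2.360.
E° = -2.360 / 2 = -1.180 V.

-1.180 V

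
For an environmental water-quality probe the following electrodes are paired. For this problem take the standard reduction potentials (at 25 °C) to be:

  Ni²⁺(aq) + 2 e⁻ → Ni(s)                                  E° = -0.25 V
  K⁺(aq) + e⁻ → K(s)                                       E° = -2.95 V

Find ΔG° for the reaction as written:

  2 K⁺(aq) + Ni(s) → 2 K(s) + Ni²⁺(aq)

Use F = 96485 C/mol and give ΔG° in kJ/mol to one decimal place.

+521.0 kJ/mol

As written, K⁺/K is reduced (cathode) and Ni²⁺/Ni is oxidised (anode), so E°cell = (-2.95) − (-0.25) = -2.70 V.
Balancing electrons gives n = 2.
ΔG° = −nFE° = −(2)(96485)(-2.70) = 521,019 J = +521.0 kJ/mol.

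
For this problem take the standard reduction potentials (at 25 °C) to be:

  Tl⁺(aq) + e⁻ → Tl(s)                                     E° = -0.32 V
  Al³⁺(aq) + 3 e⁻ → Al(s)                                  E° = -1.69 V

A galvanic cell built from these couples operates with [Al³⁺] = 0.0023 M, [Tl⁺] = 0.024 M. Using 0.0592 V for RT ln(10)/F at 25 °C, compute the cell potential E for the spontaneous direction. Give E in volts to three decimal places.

+1.326 V

Tl⁺/Tl is the cathode (higher E°), Al³⁺/Al the anode: E°cell = -0.32 − (-1.69) = +1.37 V, n = 3.
Overall: 3 Tl⁺(aq) + Al(s) → 3 Tl(s) + Al³⁺(aq)
Q = [Al³⁺] / ([Tl⁺]^3); log Q = 2.221.
E = E° − (0.0592/n) log Q = +1.37 − (0.0592/3)(2.221) = +1.326 V.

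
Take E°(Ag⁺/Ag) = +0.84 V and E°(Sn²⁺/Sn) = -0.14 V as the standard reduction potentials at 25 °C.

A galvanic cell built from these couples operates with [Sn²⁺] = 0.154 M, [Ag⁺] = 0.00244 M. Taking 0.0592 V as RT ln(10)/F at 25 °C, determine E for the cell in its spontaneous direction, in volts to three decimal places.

+0.849 V

Ag⁺/Ag is the cathode (higher E°), Sn²⁺/Sn the anode: E°cell = +0.84 − (-0.14) = +0.98 V, n = 2.
Overall: 2 Ag⁺(aq) + Sn(s) → 2 Ag(s) + Sn²⁺(aq)
Q = [Sn²⁺] / ([Ag⁺]^2); log Q = 4.413.
E = E° − (0.0592/n) log Q = +0.98 − (0.0592/2)(4.413) = +0.849 V.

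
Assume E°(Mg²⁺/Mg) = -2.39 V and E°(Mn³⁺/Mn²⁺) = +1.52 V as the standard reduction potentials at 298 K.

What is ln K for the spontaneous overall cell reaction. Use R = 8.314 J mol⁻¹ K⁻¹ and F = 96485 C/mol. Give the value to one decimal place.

304.5

Cathode: Mn³⁺/Mn²⁺; anode: Mg²⁺/Mg. E°cell = (+1.52) − (-2.39) = +3.91 V, with n = 2.
ΔG° = −nFE° = −RT ln K, so ln K = nFE°/(RT) = (2)(96485)(+3.91) / ((8.314)(298)) = 304.537.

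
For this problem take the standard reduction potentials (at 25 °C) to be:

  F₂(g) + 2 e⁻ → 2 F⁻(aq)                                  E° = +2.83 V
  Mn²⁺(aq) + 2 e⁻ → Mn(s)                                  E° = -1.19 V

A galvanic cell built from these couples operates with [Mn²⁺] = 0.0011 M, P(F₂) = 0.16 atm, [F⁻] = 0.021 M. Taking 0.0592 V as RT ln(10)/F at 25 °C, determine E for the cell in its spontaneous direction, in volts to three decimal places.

F₂/F⁻ is the cathode (higher E°), Mn²⁺/Mn the anode: E°cell = +2.83 − (-1.19) = +4.02 V, n = 2.
Overall: F₂(g) + Mn(s) → 2 F⁻(aq) + Mn²⁺(aq)
Q = [F⁻]^2·[Mn²⁺] / (P(F₂)); log Q = -5.518.
E = E° − (0.0592/n) log Q = +4.02 − (0.0592/2)(-5.518) = +4.183 V.

+4.183 V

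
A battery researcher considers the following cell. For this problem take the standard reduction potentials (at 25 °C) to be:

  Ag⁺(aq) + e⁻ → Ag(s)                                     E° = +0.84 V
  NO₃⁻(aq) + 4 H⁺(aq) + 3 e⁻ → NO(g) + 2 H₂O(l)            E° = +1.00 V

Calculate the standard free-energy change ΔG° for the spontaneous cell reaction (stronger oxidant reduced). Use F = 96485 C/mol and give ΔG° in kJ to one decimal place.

NO₃⁻/NO (E° = +1.00 V) is the cathode; Ag⁺/Ag (E° = +0.84 V) is the anode, so E°cell = +0.16 V.
Balancing electrons gives n = 3 (lcm of 3 and 1).
ΔG° = −nFE° = −(3)(96485)(+0.16) = -46,313 J = -46.3 kJ.

-46.3 kJ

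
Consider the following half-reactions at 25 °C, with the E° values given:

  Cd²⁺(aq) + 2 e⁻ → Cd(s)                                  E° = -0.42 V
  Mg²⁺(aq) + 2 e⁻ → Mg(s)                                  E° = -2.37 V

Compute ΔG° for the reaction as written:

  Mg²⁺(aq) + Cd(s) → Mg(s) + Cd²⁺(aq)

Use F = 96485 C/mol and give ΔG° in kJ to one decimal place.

As written, Mg²⁺/Mg is reduced (cathode) and Cd²⁺/Cd is oxidised (anode), so E°cell = (-2.37) − (-0.42) = -1.95 V.
Balancing electrons gives n = 2.
ΔG° = −nFE° = −(2)(96485)(-1.95) = 376,292 J = +376.3 kJ.

+376.3 kJ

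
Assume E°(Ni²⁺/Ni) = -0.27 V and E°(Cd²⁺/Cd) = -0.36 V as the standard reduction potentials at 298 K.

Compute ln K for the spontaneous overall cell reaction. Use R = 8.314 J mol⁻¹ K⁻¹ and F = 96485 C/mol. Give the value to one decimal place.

Cathode: Ni²⁺/Ni; anode: Cd²⁺/Cd. E°cell = (-0.27) − (-0.36) = +0.09 V, with n = 2.
ΔG° = −nFE° = −RT ln K, so ln K = nFE°/(RT) = (2)(96485)(+0.09) / ((8.314)(298)) = 7.010.

7.0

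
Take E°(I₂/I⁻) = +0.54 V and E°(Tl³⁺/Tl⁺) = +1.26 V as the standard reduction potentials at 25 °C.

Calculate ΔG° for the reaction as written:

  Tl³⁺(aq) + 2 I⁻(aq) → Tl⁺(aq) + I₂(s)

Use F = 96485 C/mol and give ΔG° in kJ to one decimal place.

-138.9 kJ

As written, Tl³⁺/Tl⁺ is reduced (cathode) and I₂/I⁻ is oxidised (anode), so E°cell = (+1.26) − (+0.54) = +0.72 V.
Balancing electrons gives n = 2.
ΔG° = −nFE° = −(2)(96485)(+0.72) = -138,938 J = -138.9 kJ.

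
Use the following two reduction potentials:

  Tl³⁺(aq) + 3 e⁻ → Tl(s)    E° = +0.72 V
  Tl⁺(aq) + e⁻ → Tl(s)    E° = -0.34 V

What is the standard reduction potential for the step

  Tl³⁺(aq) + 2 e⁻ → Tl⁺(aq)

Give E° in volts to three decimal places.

+1.250 V

Sequential free energies add, so n₃E°₃ = n₁E°₁ + n₂E°₂.
With n₃ = 3, and the known step contributing 1×(-0.34) V, the unknown satisfies 2·E° = 3×(+0.72) − 1×(-0.34) = +2.500.
E° = +2.500 / 2 = +1.250 V.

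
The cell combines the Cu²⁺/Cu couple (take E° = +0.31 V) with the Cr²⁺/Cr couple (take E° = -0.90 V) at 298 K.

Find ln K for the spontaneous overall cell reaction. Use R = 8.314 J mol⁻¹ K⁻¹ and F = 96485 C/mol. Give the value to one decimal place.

Cathode: Cu²⁺/Cu; anode: Cr²⁺/Cr. E°cell = (+0.31) − (-0.90) = +1.21 V, with n = 2.
ΔG° = −nFE° = −RT ln K, so ln K = nFE°/(RT) = (2)(96485)(+1.21) / ((8.314)(298)) = 94.243.

94.2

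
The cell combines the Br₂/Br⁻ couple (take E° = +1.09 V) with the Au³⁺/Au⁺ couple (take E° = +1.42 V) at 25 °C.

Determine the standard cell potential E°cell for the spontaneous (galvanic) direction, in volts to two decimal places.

The Au³⁺/Au⁺ couple has the higher reduction potential, so it is the cathode; Br₂/Br⁻ is oxidised at the anode.
E°cell = E°(cathode) − E°(anode) = (+1.42) − (+1.09) = +0.33 V.

+0.33 V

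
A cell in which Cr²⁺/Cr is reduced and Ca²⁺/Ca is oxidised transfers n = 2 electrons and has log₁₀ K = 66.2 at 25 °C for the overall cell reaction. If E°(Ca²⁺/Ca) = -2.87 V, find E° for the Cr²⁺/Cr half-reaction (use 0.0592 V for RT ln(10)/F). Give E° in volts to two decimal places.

-0.91 V

E°cell = (0.0592/n)·log K = (0.0592/2)(66.2) = +1.960 V.
Since Cr²⁺/Cr is the cathode and Ca²⁺/Ca the anode, E°cell = E°(Cr²⁺/Cr) − E°(Ca²⁺/Ca).
So E°(Cr²⁺/Cr) = E°cell + E°(Ca²⁺/Ca) = +1.960 + (-2.87) = -0.91 V.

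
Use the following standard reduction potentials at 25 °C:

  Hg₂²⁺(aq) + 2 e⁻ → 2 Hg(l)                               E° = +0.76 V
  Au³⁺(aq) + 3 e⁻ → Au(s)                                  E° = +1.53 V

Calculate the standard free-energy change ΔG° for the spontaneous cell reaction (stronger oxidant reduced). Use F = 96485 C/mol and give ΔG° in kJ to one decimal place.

Au³⁺/Au (E° = +1.53 V) is the cathode; Hg₂²⁺/Hg (E° = +0.76 V) is the anode, so E°cell = +0.77 V.
Balancing electrons gives n = 6 (lcm of 3 and 2).
ΔG° = −nFE° = −(6)(96485)(+0.77) = -445,761 J = -445.8 kJ.

-445.8 kJ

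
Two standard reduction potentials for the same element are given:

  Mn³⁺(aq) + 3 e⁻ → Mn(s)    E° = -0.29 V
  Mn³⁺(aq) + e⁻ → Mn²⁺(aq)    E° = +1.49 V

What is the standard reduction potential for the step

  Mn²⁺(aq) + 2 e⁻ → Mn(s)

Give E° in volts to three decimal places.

Sequential free energies add, so n₃E°₃ = n₁E°₁ + n₂E°₂.
With n₃ = 3, and the known step contributing 1×(+1.49) V, the unknown satisfies 2·E° = 3×(-0.29) − 1×(+1.49) = -2.360.
E° = -2.360 / 2 = -1.180 V.

-1.180 V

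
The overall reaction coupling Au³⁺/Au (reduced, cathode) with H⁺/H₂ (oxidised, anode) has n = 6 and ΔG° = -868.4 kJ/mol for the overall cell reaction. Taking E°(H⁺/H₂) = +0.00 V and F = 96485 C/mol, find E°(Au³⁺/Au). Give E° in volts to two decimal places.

+1.50 V

E°cell = −ΔG°/(nF) = −(-868.4×10³)/((6)(96485)) = +1.500 V.
Since Au³⁺/Au is the cathode and H⁺/H₂ the anode, E°cell = E°(Au³⁺/Au) − E°(H⁺/H₂).
So E°(Au³⁺/Au) = E°cell + E°(H⁺/H₂) = +1.500 + (+0.00) = +1.50 V.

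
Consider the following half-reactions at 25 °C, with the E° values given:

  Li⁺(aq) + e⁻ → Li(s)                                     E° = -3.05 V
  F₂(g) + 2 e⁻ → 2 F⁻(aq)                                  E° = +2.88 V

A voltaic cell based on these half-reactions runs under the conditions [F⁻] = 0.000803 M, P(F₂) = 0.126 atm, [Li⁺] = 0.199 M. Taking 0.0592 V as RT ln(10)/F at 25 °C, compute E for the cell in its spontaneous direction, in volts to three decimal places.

+6.128 V

F₂/F⁻ is the cathode (higher E°), Li⁺/Li the anode: E°cell = +2.88 − (-3.05) = +5.93 V, n = 2.
Overall: F₂(g) + 2 Li(s) → 2 F⁻(aq) + 2 Li⁺(aq)
Q = [F⁻]^2·[Li⁺]^2 / (P(F₂)); log Q = -6.693.
E = E° − (0.0592/n) log Q = +5.93 − (0.0592/2)(-6.693) = +6.128 V.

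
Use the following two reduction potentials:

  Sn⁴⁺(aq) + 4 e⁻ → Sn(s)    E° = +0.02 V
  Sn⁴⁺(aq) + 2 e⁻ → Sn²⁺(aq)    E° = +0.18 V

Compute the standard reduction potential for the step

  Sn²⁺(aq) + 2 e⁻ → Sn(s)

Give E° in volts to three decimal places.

Sequential free energies add, so n₃E°₃ = n₁E°₁ + n₂E°₂.
With n₃ = 4, and the known step contributing 2×(+0.18) V, the unknown satisfies 2·E° = 4×(+0.02) − 2×(+0.18) = -0.280.
E° = -0.280 / 2 = -0.140 V.

-0.140 V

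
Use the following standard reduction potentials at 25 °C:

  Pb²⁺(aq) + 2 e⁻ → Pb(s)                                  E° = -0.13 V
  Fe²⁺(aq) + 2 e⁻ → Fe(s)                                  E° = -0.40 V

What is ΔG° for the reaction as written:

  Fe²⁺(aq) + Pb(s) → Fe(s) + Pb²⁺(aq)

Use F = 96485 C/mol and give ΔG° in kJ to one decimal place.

As written, Fe²⁺/Fe is reduced (cathode) and Pb²⁺/Pb is oxidised (anode), so E°cell = (-0.40) − (-0.13) = -0.27 V.
Balancing electrons gives n = 2.
ΔG° = −nFE° = −(2)(96485)(-0.27) = 52,102 J = +52.1 kJ.

+52.1 kJ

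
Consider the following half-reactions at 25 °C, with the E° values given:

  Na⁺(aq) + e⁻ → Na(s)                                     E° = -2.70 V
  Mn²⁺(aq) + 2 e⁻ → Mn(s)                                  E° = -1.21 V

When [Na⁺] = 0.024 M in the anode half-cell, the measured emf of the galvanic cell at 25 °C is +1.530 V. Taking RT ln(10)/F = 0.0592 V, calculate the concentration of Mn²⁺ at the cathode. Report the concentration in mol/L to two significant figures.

Mn²⁺/Mn is the cathode, Na⁺/Na the anode: E°cell = +1.49 V, n = 2.
Overall reaction: Mn²⁺(aq) + 2 Na(s) → Mn(s) + 2 Na⁺(aq); Q = [Na⁺]^2/[Mn²⁺]^1.
From E = E° − (0.0592/n) log Q: log Q = (E° − E)·n/0.0592 = (+1.49 − (+1.530))·2/0.0592 = -1.3514.
So 1·log[Mn²⁺] = 2·log(0.024) − log Q = -3.2396 − (-1.3514) = -1.8882; [Mn²⁺] = 10^(-1.8882) ≈ 0.013 M.

0.013 M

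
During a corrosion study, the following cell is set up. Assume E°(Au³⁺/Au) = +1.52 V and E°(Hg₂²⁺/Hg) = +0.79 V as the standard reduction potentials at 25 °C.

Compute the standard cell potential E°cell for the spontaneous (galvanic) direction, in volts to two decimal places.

The Au³⁺/Au couple has the higher reduction potential, so it is the cathode; Hg₂²⁺/Hg is oxidised at the anode.
E°cell = E°(cathode) − E°(anode) = (+1.52) − (+0.79) = +0.73 V.

+0.73 V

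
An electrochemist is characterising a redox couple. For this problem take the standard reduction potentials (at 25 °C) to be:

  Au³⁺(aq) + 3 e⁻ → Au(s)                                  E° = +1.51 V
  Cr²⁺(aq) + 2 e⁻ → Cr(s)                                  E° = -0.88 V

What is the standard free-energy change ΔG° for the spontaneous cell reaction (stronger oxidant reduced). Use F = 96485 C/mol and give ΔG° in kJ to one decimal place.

-1383.6 kJ

Au³⁺/Au (E° = +1.51 V) is the cathode; Cr²⁺/Cr (E° = -0.88 V) is the anode, so E°cell = +2.39 V.
Balancing electrons gives n = 6 (lcm of 3 and 2).
ΔG° = −nFE° = −(6)(96485)(+2.39) = -1,383,595 J = -1383.6 kJ.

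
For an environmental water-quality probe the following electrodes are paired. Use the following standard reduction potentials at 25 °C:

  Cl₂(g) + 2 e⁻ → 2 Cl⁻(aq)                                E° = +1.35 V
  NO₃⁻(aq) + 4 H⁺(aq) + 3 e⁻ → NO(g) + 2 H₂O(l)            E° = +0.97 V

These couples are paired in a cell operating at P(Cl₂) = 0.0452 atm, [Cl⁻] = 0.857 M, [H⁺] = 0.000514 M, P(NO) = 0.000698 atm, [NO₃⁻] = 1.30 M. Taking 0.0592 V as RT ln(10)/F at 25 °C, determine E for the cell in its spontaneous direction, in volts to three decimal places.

Cl₂/Cl⁻ is the cathode (higher E°), NO₃⁻/NO the anode: E°cell = +1.35 − (+0.97) = +0.38 V, n = 6.
Overall: 3 Cl₂(g) + 2 NO(g) + 4 H₂O(l) → 6 Cl⁻(aq) + 2 NO₃⁻(aq) + 8 H⁺(aq)
Q = [Cl⁻]^6·[NO₃⁻]^2·[H⁺]^8 / (P(Cl₂)^3·P(NO)^2); log Q = -16.140.
E = E° − (0.0592/n) log Q = +0.38 − (0.0592/6)(-16.140) = +0.539 V.

+0.539 V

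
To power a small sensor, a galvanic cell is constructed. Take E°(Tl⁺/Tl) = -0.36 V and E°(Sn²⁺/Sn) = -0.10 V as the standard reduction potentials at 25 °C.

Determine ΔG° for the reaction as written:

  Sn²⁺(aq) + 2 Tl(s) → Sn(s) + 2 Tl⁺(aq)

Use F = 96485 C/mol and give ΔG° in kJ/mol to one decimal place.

As written, Sn²⁺/Sn is reduced (cathode) and Tl⁺/Tl is oxidised (anode), so E°cell = (-0.10) − (-0.36) = +0.26 V.
Balancing electrons gives n = 2.
ΔG° = −nFE° = −(2)(96485)(+0.26) = -50,172 J = -50.2 kJ/mol.

-50.2 kJ/mol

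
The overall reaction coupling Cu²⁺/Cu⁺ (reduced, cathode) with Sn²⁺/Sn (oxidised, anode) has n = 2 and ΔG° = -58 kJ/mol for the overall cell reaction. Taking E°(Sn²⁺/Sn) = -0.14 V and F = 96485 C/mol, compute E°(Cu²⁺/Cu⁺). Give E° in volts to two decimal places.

E°cell = −ΔG°/(nF) = −(-58×10³)/((2)(96485)) = +0.301 V.
Since Cu²⁺/Cu⁺ is the cathode and Sn²⁺/Sn the anode, E°cell = E°(Cu²⁺/Cu⁺) − E°(Sn²⁺/Sn).
So E°(Cu²⁺/Cu⁺) = E°cell + E°(Sn²⁺/Sn) = +0.301 + (-0.14) = +0.16 V.

+0.16 V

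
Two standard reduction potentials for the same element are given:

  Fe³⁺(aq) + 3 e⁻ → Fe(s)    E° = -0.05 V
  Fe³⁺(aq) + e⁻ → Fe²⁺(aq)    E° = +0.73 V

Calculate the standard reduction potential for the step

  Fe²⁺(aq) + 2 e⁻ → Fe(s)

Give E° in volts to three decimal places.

-0.440 V

Sequential free energies add, so n₃E°₃ = n₁E°₁ + n₂E°₂.
With n₃ = 3, and the known step contributing 1×(+0.73) V, the unknown satisfies 2·E° = 3×(-0.05) − 1×(+0.73) = -0.880.
E° = -0.880 / 2 = -0.440 V.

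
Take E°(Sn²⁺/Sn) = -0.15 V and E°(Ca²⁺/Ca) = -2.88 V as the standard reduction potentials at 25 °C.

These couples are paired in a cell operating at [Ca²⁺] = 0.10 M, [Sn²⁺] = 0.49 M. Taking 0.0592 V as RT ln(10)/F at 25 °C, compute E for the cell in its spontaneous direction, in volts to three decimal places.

Sn²⁺/Sn is the cathode (higher E°), Ca²⁺/Ca the anode: E°cell = -0.15 − (-2.88) = +2.73 V, n = 2.
Overall: Sn²⁺(aq) + Ca(s) → Sn(s) + Ca²⁺(aq)
Q = [Ca²⁺] / ([Sn²⁺]); log Q = -0.690.
E = E° − (0.0592/n) log Q = +2.73 − (0.0592/2)(-0.690) = +2.750 V.

+2.750 V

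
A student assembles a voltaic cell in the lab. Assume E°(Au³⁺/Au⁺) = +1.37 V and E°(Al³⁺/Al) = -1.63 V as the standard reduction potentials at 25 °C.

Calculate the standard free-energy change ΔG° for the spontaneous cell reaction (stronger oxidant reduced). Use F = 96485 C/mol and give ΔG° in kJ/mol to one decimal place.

-1736.7 kJ/mol

Au³⁺/Au⁺ (E° = +1.37 V) is the cathode; Al³⁺/Al (E° = -1.63 V) is the anode, so E°cell = +3.00 V.
Balancing electrons gives n = 6 (lcm of 2 and 3).
ΔG° = −nFE° = −(6)(96485)(+3.00) = -1,736,730 J = -1736.7 kJ/mol.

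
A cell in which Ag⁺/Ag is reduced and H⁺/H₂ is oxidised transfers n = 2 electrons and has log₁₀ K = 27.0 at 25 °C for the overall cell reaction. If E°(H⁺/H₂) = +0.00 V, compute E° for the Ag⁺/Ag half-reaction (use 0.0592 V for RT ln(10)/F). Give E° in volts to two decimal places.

E°cell = (0.0592/n)·log K = (0.0592/2)(27.0) = +0.799 V.
Since Ag⁺/Ag is the cathode and H⁺/H₂ the anode, E°cell = E°(Ag⁺/Ag) − E°(H⁺/H₂).
So E°(Ag⁺/Ag) = E°cell + E°(H⁺/H₂) = +0.799 + (+0.00) = +0.80 V.

+0.80 V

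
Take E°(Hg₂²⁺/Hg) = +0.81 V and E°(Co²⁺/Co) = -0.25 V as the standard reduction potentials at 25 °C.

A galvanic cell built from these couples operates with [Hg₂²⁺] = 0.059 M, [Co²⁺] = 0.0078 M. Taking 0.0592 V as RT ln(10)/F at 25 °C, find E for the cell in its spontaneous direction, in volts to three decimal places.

+1.086 V

Hg₂²⁺/Hg is the cathode (higher E°), Co²⁺/Co the anode: E°cell = +0.81 − (-0.25) = +1.06 V, n = 2.
Overall: Hg₂²⁺(aq) + Co(s) → 2 Hg(l) + Co²⁺(aq)
Q = [Co²⁺] / ([Hg₂²⁺]); log Q = -0.879.
E = E° − (0.0592/n) log Q = +1.06 − (0.0592/2)(-0.879) = +1.086 V.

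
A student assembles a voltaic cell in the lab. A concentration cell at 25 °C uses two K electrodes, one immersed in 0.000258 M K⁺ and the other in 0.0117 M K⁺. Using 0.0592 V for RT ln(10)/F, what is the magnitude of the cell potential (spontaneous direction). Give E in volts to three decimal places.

+0.098 V

For a concentration cell E°cell = 0. The 0.0117 M side is the cathode (reduction is favoured where [K⁺] is higher).
With n = 1, E = −(0.0592/1) log([K⁺]ₐₙ/[K⁺]꜀ₐₜ) = −(0.0592/1) log(0.000258/0.0117) = −(0.0592/1)(-1.657) = +0.098 V.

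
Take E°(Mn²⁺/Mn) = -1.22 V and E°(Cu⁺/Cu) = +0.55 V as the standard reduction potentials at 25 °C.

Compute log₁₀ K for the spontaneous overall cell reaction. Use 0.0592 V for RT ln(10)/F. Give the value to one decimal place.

Cathode: Cu⁺/Cu; anode: Mn²⁺/Mn. E°cell = +1.77 V, n = 2.
log K = nE°cell / 0.0592 = (2)(+1.77) / 0.0592 = 59.8.

59.8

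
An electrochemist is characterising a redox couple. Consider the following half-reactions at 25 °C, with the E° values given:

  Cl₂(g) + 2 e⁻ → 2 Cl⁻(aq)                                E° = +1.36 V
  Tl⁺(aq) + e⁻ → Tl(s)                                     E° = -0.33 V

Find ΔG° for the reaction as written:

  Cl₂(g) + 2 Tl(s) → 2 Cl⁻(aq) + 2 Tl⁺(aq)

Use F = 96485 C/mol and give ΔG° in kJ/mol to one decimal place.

As written, Cl₂/Cl⁻ is reduced (cathode) and Tl⁺/Tl is oxidised (anode), so E°cell = (+1.36) − (-0.33) = +1.69 V.
Balancing electrons gives n = 2.
ΔG° = −nFE° = −(2)(96485)(+1.69) = -326,119 J = -326.1 kJ/mol.

-326.1 kJ/mol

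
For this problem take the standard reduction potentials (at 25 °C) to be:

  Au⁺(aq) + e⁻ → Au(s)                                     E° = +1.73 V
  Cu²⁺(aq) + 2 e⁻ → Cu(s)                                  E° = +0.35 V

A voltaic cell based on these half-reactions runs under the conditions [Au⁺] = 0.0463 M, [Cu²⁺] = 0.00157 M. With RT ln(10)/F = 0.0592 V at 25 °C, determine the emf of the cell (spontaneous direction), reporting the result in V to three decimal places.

+1.384 V

Au⁺/Au is the cathode (higher E°), Cu²⁺/Cu the anode: E°cell = +1.73 − (+0.35) = +1.38 V, n = 2.
Overall: 2 Au⁺(aq) + Cu(s) → 2 Au(s) + Cu²⁺(aq)
Q = [Cu²⁺] / ([Au⁺]^2); log Q = -0.135.
E = E° − (0.0592/n) log Q = +1.38 − (0.0592/2)(-0.135) = +1.384 V.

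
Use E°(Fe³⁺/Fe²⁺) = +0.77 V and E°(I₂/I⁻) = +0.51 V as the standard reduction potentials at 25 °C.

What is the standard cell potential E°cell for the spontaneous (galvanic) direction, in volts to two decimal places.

+0.26 V

The Fe³⁺/Fe²⁺ couple has the higher reduction potential, so it is the cathode; I₂/I⁻ is oxidised at the anode.
E°cell = E°(cathode) − E°(anode) = (+0.77) − (+0.51) = +0.26 V.
Since E°cell > 0, the reaction is spontaneous under standard conditions.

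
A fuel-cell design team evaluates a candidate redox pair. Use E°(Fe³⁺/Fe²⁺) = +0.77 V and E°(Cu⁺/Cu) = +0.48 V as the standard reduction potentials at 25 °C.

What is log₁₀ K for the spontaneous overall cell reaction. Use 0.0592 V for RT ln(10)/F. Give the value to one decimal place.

4.9

Cathode: Fe³⁺/Fe²⁺; anode: Cu⁺/Cu. E°cell = +0.29 V, n = 1.
log K = nE°cell / 0.0592 = (1)(+0.29) / 0.0592 = 4.9.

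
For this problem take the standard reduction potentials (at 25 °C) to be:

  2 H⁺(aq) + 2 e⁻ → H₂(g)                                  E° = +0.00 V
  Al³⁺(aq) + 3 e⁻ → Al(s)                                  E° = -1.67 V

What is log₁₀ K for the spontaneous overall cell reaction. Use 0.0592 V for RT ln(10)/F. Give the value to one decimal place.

Cathode: H⁺/H₂; anode: Al³⁺/Al. E°cell = +1.67 V, n = 6.
log K = nE°cell / 0.0592 = (6)(+1.67) / 0.0592 = 169.3.

169.3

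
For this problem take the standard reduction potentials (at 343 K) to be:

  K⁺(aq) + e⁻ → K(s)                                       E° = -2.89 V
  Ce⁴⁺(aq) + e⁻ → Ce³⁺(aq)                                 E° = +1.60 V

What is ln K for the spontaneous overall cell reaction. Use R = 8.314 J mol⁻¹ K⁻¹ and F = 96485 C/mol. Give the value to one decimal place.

Cathode: Ce⁴⁺/Ce³⁺; anode: K⁺/K. E°cell = (+1.60) − (-2.89) = +4.49 V, with n = 1.
ΔG° = −nFE° = −RT ln K, so ln K = nFE°/(RT) = (1)(96485)(+4.49) / ((8.314)(343)) = 151.915.

151.9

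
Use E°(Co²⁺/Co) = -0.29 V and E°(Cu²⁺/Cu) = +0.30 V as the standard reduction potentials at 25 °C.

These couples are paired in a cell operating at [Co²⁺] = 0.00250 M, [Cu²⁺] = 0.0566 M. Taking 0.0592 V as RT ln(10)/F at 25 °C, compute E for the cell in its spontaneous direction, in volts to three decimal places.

Cu²⁺/Cu is the cathode (higher E°), Co²⁺/Co the anode: E°cell = +0.30 − (-0.29) = +0.59 V, n = 2.
Overall: Cu²⁺(aq) + Co(s) → Cu(s) + Co²⁺(aq)
Q = [Co²⁺] / ([Cu²⁺]); log Q = -1.355.
E = E° − (0.0592/n) log Q = +0.59 − (0.0592/2)(-1.355) = +0.630 V.

+0.630 V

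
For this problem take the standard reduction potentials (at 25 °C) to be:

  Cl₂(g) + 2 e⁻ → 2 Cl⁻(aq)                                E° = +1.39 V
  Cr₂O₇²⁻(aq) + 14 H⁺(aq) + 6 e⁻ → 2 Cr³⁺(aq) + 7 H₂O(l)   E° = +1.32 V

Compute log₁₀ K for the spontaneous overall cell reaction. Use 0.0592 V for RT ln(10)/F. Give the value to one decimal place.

7.1

Cathode: Cl₂/Cl⁻; anode: Cr₂O₇²⁻/Cr³⁺. E°cell = +0.07 V, n = 6.
log K = nE°cell / 0.0592 = (6)(+0.07) / 0.0592 = 7.1.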